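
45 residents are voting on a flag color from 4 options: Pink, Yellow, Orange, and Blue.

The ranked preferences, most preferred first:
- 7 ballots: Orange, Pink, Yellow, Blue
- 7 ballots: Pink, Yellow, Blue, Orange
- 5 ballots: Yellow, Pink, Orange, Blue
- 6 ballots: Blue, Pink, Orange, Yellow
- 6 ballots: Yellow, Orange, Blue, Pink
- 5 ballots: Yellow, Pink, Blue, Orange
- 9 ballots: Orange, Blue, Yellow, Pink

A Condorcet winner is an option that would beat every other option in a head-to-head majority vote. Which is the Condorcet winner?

Yellow

Yellow vs Pink: 25–20
Yellow vs Orange: 23–22
Yellow vs Blue: 30–15
Yellow beats every other option.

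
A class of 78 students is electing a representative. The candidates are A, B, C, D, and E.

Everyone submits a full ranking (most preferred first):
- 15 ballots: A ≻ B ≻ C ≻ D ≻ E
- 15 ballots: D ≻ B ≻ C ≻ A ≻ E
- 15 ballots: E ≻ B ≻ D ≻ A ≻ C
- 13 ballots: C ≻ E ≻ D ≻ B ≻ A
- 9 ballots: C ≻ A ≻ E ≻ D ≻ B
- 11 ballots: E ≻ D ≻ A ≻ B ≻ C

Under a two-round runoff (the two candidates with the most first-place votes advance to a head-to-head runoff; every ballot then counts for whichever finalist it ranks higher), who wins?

C

Round 1 first-place votes: A 15, B 0, C 22, D 15, E 26. E and C advance.
Runoff: E is ranked above C on 26 ballots, C above E on 52.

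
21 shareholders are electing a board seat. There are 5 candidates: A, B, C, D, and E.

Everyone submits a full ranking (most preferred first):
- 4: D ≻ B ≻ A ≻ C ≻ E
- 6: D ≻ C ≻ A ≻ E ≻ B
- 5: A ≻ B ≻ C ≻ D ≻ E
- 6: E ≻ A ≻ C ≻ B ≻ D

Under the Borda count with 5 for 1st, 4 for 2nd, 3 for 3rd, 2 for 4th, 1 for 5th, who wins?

A

A: 4×3 + 6×3 + 5×5 + 6×4 = 79
B: 4×4 + 6×1 + 5×4 + 6×2 = 54
C: 4×2 + 6×4 + 5×3 + 6×3 = 65
D: 4×5 + 6×5 + 5×2 + 6×1 = 66
E: 4×1 + 6×2 + 5×1 + 6×5 = 51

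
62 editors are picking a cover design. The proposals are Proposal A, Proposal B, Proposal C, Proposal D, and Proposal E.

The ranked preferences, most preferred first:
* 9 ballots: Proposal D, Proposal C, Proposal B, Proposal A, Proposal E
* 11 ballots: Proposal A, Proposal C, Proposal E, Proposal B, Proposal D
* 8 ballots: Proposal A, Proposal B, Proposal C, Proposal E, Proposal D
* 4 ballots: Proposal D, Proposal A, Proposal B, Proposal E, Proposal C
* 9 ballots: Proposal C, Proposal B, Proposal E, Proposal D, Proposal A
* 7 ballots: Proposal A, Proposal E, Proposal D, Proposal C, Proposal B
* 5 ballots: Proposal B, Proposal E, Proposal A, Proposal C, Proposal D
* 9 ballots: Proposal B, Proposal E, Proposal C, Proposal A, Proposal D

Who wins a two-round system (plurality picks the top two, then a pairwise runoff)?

Round 1 first-place votes: Proposal A 26, Proposal B 14, Proposal C 9, Proposal D 13, Proposal E 0. Proposal A and Proposal B advance.
Runoff: Proposal A is ranked above Proposal B on 30 ballots, Proposal B above Proposal A on 32.

Proposal B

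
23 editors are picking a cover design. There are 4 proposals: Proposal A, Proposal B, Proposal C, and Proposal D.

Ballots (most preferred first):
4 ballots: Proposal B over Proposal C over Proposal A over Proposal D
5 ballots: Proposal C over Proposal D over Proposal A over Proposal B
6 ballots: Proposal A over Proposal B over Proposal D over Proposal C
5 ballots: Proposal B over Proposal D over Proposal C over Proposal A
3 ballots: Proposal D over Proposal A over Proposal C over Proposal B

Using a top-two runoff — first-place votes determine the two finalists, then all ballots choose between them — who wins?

Proposal A

Round 1 first-place votes: Proposal A 6, Proposal B 9, Proposal C 5, Proposal D 3. Proposal B and Proposal A advance.
Runoff: Proposal B is ranked above Proposal A on 9 ballots, Proposal A above Proposal B on 14.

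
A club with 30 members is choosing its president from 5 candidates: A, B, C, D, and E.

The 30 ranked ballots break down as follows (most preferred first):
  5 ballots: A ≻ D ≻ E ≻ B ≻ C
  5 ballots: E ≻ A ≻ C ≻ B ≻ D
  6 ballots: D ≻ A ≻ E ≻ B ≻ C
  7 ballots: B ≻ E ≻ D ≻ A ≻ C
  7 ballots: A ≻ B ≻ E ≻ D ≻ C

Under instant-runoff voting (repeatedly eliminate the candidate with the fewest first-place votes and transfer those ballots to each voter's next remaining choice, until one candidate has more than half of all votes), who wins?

A

Round 1: A 12, B 7, C 0, D 6, E 5. C eliminated.
Round 2: A 12, B 7, D 6, E 5. E eliminated.
Round 3: A 17, B 7, D 6. A has a majority (≥16).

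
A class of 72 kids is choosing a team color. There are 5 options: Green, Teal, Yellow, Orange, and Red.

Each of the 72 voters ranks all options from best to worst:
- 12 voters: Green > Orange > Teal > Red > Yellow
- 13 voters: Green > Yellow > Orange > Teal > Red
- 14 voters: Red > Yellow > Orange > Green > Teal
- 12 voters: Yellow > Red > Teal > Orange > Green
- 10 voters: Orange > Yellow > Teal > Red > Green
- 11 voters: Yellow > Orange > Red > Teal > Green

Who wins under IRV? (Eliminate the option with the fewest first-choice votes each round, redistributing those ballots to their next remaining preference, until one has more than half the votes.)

Yellow

Round 1: Green 25, Teal 0, Yellow 23, Orange 10, Red 14. Teal eliminated.
Round 2: Green 25, Yellow 23, Orange 10, Red 14. Orange eliminated.
Round 3: Green 25, Yellow 33, Red 14. Red eliminated.
Round 4: Green 25, Yellow 47. Yellow has a majority (≥37).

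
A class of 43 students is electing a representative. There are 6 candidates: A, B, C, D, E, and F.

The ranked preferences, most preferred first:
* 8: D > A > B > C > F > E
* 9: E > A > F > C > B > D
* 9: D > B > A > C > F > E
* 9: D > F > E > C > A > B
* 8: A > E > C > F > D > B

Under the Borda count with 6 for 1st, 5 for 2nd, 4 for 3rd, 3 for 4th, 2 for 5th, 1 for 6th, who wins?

A: 8×5 + 9×5 + 9×4 + 9×2 + 8×6 = 187
B: 8×4 + 9×2 + 9×5 + 9×1 + 8×1 = 112
C: 8×3 + 9×3 + 9×3 + 9×3 + 8×4 = 137
D: 8×6 + 9×1 + 9×6 + 9×6 + 8×2 = 181
E: 8×1 + 9×6 + 9×1 + 9×4 + 8×5 = 147
F: 8×2 + 9×4 + 9×2 + 9×5 + 8×3 = 139

A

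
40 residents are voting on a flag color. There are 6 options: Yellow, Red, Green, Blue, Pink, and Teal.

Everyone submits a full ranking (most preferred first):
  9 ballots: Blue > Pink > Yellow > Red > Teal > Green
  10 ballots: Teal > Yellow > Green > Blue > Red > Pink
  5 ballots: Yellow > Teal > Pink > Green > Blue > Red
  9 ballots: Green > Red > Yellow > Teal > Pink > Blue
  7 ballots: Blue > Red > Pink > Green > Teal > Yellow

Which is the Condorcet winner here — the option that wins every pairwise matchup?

Yellow vs Red: 24–16
Yellow vs Green: 24–16
Yellow vs Blue: 24–16
Yellow vs Pink: 24–16
Yellow vs Teal: 23–17
Yellow beats every other option.

Yellow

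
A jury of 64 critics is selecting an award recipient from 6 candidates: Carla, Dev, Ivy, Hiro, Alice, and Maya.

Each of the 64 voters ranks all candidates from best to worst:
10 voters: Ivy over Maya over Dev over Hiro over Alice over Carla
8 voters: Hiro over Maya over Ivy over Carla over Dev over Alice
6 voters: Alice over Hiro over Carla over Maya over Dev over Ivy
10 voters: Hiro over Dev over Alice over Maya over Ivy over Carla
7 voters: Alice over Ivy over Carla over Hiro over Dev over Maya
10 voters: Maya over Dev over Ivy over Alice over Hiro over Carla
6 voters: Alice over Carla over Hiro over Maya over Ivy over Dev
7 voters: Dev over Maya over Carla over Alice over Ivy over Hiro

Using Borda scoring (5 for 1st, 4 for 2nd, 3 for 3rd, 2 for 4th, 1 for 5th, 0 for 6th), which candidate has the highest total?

Carla: 10×0 + 8×2 + 6×3 + 10×0 + 7×3 + 10×0 + 6×4 + 7×3 = 100
Dev: 10×3 + 8×1 + 6×1 + 10×4 + 7×1 + 10×4 + 6×0 + 7×5 = 166
Ivy: 10×5 + 8×3 + 6×0 + 10×1 + 7×4 + 10×3 + 6×1 + 7×1 = 155
Hiro: 10×2 + 8×5 + 6×4 + 10×5 + 7×2 + 10×1 + 6×3 + 7×0 = 176
Alice: 10×1 + 8×0 + 6×5 + 10×3 + 7×5 + 10×2 + 6×5 + 7×2 = 169
Maya: 10×4 + 8×4 + 6×2 + 10×2 + 7×0 + 10×5 + 6×2 + 7×4 = 194

Maya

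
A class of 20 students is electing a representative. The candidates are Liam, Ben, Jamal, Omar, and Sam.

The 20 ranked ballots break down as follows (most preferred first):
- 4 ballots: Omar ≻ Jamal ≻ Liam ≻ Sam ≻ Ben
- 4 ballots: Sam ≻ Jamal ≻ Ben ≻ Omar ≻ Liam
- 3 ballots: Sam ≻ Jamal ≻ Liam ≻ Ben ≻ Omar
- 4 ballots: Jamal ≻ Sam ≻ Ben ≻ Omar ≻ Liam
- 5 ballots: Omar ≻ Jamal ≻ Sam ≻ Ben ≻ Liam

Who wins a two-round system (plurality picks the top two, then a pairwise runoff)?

Round 1 first-place votes: Liam 0, Ben 0, Jamal 4, Omar 9, Sam 7. Omar and Sam advance.
Runoff: Omar is ranked above Sam on 9 ballots, Sam above Omar on 11.

Sam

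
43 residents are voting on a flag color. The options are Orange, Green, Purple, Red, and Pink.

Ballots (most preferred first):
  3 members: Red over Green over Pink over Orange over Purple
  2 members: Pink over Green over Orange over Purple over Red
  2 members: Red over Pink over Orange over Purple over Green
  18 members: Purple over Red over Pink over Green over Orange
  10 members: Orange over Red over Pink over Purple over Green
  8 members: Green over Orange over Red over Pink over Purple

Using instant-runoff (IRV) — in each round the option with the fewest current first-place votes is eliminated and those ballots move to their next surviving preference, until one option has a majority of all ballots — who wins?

Round 1: Orange 10, Green 8, Purple 18, Red 5, Pink 2. Pink eliminated.
Round 2: Orange 10, Green 10, Purple 18, Red 5. Red eliminated.
Round 3: Orange 12, Green 13, Purple 18. Orange eliminated.
Round 4: Green 13, Purple 30. Purple has a majority (≥22).

Purple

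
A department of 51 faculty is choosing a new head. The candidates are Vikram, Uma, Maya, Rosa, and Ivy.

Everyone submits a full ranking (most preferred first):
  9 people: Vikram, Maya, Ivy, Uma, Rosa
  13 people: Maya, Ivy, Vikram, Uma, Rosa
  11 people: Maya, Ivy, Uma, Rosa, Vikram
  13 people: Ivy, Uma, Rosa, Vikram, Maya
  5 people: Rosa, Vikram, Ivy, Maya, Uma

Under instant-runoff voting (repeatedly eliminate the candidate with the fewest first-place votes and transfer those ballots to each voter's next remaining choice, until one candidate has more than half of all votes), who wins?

Vikram

Round 1: Vikram 9, Uma 0, Maya 24, Rosa 5, Ivy 13. Uma eliminated.
Round 2: Vikram 9, Maya 24, Rosa 5, Ivy 13. Rosa eliminated.
Round 3: Vikram 14, Maya 24, Ivy 13. Ivy eliminated.
Round 4: Vikram 27, Maya 24. Vikram has a majority (≥26).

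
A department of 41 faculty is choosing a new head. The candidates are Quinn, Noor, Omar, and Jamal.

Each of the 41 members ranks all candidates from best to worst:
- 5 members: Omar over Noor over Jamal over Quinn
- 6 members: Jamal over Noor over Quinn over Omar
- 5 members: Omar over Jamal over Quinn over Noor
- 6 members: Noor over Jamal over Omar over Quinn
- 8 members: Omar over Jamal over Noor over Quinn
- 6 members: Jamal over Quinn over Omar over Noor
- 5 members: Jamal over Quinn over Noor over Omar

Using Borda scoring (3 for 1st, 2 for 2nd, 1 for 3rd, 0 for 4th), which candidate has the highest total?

Jamal

Quinn: 5×0 + 6×1 + 5×1 + 6×0 + 8×0 + 6×2 + 5×2 = 33
Noor: 5×2 + 6×2 + 5×0 + 6×3 + 8×1 + 6×0 + 5×1 = 53
Omar: 5×3 + 6×0 + 5×3 + 6×1 + 8×3 + 6×1 + 5×0 = 66
Jamal: 5×1 + 6×3 + 5×2 + 6×2 + 8×2 + 6×3 + 5×3 = 94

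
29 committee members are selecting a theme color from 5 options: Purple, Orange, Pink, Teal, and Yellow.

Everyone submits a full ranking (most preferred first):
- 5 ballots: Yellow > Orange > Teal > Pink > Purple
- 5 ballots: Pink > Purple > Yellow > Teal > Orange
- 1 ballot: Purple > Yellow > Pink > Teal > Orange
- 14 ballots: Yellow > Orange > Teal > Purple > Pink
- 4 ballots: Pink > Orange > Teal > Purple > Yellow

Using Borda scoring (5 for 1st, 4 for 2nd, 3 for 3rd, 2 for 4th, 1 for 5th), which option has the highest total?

Purple: 5×1 + 5×4 + 1×5 + 14×2 + 4×2 = 66
Orange: 5×4 + 5×1 + 1×1 + 14×4 + 4×4 = 98
Pink: 5×2 + 5×5 + 1×3 + 14×1 + 4×5 = 72
Teal: 5×3 + 5×2 + 1×2 + 14×3 + 4×3 = 81
Yellow: 5×5 + 5×3 + 1×4 + 14×5 + 4×1 = 118

Yellow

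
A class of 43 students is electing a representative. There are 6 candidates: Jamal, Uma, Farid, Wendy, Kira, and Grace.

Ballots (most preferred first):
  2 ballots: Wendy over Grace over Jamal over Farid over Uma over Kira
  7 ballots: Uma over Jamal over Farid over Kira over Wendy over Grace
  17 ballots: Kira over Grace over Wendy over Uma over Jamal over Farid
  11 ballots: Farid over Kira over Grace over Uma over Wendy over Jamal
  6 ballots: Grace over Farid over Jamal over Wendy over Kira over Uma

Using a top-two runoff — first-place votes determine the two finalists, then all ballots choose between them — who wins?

Farid

Round 1 first-place votes: Jamal 0, Uma 7, Farid 11, Wendy 2, Kira 17, Grace 6. Kira and Farid advance.
Runoff: Kira is ranked above Farid on 17 ballots, Farid above Kira on 26.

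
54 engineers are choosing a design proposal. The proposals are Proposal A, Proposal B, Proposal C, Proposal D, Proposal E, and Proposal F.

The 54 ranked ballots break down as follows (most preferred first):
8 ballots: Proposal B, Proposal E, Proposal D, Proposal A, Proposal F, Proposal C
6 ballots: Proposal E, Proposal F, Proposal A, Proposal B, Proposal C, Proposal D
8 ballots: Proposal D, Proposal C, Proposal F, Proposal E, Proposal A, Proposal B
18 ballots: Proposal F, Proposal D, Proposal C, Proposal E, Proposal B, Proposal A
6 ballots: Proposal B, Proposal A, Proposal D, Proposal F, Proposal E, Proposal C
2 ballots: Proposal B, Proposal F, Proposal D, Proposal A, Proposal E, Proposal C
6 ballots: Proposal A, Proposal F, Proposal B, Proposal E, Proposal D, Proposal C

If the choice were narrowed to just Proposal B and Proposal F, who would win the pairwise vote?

Proposal B is ranked above Proposal F on 16 ballots; Proposal F above Proposal B on 38.

Proposal F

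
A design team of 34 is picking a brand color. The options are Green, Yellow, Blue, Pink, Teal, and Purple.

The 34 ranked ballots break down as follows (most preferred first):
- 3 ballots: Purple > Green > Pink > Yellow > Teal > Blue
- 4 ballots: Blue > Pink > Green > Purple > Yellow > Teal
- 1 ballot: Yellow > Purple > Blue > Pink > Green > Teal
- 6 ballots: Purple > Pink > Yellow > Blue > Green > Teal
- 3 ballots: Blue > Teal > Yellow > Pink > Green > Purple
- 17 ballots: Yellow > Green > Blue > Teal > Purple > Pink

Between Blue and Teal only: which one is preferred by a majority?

Blue is ranked above Teal on 31 ballots; Teal above Blue on 3.

Blue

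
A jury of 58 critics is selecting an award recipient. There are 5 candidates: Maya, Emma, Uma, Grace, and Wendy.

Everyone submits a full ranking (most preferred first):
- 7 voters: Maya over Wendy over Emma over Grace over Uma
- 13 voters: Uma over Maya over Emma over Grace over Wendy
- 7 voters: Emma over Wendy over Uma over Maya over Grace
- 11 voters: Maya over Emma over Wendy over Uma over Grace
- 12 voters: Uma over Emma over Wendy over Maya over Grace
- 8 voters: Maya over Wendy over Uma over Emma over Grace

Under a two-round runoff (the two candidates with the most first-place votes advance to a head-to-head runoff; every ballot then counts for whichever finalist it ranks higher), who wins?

Uma

Round 1 first-place votes: Maya 26, Emma 7, Uma 25, Grace 0, Wendy 0. Maya and Uma advance.
Runoff: Maya is ranked above Uma on 26 ballots, Uma above Maya on 32.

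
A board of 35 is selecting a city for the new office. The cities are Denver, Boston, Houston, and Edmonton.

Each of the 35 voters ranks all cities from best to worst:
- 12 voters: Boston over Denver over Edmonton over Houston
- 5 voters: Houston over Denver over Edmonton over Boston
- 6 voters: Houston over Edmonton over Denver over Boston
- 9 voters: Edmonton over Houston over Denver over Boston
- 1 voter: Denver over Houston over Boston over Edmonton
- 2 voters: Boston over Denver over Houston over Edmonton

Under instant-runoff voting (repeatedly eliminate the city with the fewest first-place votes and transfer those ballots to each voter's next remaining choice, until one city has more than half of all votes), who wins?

Houston

Round 1: Denver 1, Boston 14, Houston 11, Edmonton 9. Denver eliminated.
Round 2: Boston 14, Houston 12, Edmonton 9. Edmonton eliminated.
Round 3: Boston 14, Houston 21. Houston has a majority (≥18).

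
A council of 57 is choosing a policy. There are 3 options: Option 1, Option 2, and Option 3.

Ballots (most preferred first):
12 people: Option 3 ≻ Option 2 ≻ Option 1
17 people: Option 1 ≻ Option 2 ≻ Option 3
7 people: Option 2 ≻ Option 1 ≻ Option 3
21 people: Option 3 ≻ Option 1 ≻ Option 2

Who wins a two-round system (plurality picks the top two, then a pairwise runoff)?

Round 1 first-place votes: Option 1 17, Option 2 7, Option 3 33. Option 3 and Option 1 advance.
Runoff: Option 3 is ranked above Option 1 on 33 ballots, Option 1 above Option 3 on 24.

Option 3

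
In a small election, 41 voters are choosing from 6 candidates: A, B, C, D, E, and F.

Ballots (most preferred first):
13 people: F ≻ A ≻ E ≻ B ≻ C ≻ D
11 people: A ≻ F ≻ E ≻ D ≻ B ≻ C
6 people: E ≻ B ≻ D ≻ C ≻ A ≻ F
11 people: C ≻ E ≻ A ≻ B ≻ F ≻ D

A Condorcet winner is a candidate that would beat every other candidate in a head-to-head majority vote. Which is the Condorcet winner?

A vs B: 35–6
A vs C: 24–17
A vs D: 35–6
A vs E: 24–17
A vs F: 28–13
A beats every other candidate.

A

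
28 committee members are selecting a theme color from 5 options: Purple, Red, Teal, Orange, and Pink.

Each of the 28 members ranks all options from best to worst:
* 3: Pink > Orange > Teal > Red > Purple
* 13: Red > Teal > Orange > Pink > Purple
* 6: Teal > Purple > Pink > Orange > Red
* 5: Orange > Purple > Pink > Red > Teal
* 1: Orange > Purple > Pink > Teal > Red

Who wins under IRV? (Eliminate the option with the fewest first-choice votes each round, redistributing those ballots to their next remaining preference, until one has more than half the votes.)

Orange

Round 1: Purple 0, Red 13, Teal 6, Orange 6, Pink 3. Purple eliminated.
Round 2: Red 13, Teal 6, Orange 6, Pink 3. Pink eliminated.
Round 3: Red 13, Teal 6, Orange 9. Teal eliminated.
Round 4: Red 13, Orange 15. Orange has a majority (≥15).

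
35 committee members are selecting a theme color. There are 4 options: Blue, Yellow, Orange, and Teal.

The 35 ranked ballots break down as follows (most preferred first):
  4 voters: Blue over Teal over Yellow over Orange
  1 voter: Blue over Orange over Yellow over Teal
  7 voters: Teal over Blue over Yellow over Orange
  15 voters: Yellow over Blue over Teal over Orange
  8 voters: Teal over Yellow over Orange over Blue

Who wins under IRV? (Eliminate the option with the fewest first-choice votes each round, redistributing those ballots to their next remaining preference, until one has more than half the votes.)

Round 1: Blue 5, Yellow 15, Orange 0, Teal 15. Orange eliminated.
Round 2: Blue 5, Yellow 15, Teal 15. Blue eliminated.
Round 3: Yellow 16, Teal 19. Teal has a majority (≥18).

Teal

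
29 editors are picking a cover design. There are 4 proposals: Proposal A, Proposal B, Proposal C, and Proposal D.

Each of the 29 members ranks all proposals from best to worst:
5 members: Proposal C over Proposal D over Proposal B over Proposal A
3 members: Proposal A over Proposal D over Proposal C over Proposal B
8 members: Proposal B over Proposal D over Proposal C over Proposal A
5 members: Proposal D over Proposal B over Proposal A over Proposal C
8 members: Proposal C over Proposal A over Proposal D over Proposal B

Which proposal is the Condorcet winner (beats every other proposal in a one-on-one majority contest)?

Proposal D

Proposal D vs Proposal A: 18–11
Proposal D vs Proposal B: 21–8
Proposal D vs Proposal C: 16–13
Proposal D beats every other proposal.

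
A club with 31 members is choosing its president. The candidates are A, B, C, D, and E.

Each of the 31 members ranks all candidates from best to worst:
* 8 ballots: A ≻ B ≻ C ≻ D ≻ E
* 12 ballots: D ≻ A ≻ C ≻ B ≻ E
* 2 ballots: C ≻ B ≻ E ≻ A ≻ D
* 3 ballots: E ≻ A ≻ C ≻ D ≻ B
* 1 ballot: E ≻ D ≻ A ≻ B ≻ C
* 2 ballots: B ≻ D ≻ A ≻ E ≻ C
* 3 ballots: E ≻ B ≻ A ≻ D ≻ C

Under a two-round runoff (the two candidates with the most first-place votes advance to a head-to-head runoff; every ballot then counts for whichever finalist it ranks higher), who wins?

A

Round 1 first-place votes: A 8, B 2, C 2, D 12, E 7. D and A advance.
Runoff: D is ranked above A on 15 ballots, A above D on 16.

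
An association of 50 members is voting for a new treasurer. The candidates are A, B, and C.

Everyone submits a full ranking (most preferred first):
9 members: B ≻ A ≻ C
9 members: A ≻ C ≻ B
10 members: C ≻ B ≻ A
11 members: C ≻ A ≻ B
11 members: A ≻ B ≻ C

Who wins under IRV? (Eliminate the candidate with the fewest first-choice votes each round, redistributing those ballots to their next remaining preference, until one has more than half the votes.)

A

Round 1: A 20, B 9, C 21. B eliminated.
Round 2: A 29, C 21. A has a majority (≥26).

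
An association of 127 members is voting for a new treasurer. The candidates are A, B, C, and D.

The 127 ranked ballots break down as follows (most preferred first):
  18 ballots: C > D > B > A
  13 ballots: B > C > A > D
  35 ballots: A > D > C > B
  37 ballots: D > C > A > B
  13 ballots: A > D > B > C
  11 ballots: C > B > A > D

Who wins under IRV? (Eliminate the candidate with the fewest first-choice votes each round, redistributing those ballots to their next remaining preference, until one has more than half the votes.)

Round 1: A 48, B 13, C 29, D 37. B eliminated.
Round 2: A 48, C 42, D 37. D eliminated.
Round 3: A 48, C 79. C has a majority (≥64).

C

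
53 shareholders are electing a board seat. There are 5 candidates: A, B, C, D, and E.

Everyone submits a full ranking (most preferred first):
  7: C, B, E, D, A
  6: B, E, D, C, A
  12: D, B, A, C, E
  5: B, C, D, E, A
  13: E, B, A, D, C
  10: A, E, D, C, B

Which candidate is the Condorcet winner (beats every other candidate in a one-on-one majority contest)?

B

B vs A: 43–10
B vs C: 36–17
B vs D: 31–22
B vs E: 30–23
B beats every other candidate.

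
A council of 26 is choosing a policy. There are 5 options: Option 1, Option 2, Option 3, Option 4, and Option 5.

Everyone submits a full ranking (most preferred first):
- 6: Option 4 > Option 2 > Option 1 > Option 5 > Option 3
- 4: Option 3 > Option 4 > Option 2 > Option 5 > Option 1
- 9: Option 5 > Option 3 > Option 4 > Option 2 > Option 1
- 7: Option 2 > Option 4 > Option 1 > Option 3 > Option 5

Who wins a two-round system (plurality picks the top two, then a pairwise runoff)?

Round 1 first-place votes: Option 1 0, Option 2 7, Option 3 4, Option 4 6, Option 5 9. Option 5 and Option 2 advance.
Runoff: Option 5 is ranked above Option 2 on 9 ballots, Option 2 above Option 5 on 17.

Option 2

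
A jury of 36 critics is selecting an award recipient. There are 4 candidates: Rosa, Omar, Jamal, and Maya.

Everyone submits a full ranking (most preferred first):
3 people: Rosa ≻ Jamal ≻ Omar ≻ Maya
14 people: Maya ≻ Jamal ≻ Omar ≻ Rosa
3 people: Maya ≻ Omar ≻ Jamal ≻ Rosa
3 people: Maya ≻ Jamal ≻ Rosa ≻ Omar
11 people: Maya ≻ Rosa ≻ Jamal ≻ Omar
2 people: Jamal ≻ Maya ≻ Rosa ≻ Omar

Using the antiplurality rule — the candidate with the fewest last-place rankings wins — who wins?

Jamal

Last-place votes: Rosa 17, Omar 16, Jamal 0, Maya 3.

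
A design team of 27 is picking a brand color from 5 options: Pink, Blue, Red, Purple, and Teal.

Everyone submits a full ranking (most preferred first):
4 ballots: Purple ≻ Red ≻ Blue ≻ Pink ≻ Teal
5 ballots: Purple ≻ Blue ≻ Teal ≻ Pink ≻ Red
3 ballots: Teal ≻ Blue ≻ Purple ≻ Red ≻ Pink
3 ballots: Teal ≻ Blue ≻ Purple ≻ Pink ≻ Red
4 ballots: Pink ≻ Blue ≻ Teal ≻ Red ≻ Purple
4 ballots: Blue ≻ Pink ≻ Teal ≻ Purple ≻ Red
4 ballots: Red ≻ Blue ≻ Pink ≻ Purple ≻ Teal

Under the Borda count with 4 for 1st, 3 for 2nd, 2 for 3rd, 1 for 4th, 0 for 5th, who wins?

Pink: 4×1 + 5×1 + 3×0 + 3×1 + 4×4 + 4×3 + 4×2 = 48
Blue: 4×2 + 5×3 + 3×3 + 3×3 + 4×3 + 4×4 + 4×3 = 81
Red: 4×3 + 5×0 + 3×1 + 3×0 + 4×1 + 4×0 + 4×4 = 35
Purple: 4×4 + 5×4 + 3×2 + 3×2 + 4×0 + 4×1 + 4×1 = 56
Teal: 4×0 + 5×2 + 3×4 + 3×4 + 4×2 + 4×2 + 4×0 = 50

Blue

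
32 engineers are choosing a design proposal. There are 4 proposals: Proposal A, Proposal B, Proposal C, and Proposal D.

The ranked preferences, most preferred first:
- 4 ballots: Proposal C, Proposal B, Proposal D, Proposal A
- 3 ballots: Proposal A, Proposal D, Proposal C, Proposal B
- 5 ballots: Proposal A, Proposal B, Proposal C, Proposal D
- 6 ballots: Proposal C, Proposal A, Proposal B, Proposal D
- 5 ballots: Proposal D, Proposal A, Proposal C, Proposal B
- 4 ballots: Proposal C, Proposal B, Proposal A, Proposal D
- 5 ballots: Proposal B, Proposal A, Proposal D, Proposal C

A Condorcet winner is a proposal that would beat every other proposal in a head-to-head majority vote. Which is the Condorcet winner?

Proposal A

Proposal A vs Proposal B: 19–13
Proposal A vs Proposal C: 18–14
Proposal A vs Proposal D: 23–9
Proposal A beats every other proposal.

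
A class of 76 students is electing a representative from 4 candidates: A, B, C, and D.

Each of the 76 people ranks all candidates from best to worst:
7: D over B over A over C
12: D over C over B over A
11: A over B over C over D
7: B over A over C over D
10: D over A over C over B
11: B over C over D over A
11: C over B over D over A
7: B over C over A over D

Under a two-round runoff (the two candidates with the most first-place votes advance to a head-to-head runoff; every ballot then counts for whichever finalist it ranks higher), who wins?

B

Round 1 first-place votes: A 11, B 25, C 11, D 29. D and B advance.
Runoff: D is ranked above B on 29 ballots, B above D on 47.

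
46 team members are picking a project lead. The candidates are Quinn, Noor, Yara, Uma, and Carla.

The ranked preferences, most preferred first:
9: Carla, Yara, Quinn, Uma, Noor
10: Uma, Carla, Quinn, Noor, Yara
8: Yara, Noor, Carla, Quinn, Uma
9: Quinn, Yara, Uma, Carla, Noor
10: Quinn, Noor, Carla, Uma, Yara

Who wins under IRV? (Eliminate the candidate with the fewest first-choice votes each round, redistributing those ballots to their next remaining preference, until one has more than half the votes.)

Carla

Round 1: Quinn 19, Noor 0, Yara 8, Uma 10, Carla 9. Noor eliminated.
Round 2: Quinn 19, Yara 8, Uma 10, Carla 9. Yara eliminated.
Round 3: Quinn 19, Uma 10, Carla 17. Uma eliminated.
Round 4: Quinn 19, Carla 27. Carla has a majority (≥24).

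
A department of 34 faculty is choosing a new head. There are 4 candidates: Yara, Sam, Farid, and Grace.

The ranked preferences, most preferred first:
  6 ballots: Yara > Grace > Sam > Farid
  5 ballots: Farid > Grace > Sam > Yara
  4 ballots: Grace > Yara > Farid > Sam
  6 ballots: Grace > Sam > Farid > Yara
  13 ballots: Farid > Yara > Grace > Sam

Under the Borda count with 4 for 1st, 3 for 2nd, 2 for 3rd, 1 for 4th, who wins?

Grace

Yara: 6×4 + 5×1 + 4×3 + 6×1 + 13×3 = 86
Sam: 6×2 + 5×2 + 4×1 + 6×3 + 13×1 = 57
Farid: 6×1 + 5×4 + 4×2 + 6×2 + 13×4 = 98
Grace: 6×3 + 5×3 + 4×4 + 6×4 + 13×2 = 99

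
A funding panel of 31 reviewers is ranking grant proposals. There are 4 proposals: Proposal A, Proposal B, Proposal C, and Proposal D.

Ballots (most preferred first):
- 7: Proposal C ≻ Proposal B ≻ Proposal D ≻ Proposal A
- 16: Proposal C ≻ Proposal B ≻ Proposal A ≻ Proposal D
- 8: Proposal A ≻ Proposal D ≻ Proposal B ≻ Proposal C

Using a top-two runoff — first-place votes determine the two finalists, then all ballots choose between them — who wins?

Proposal C

Round 1 first-place votes: Proposal A 8, Proposal B 0, Proposal C 23, Proposal D 0. Proposal C and Proposal A advance.
Runoff: Proposal C is ranked above Proposal A on 23 ballots, Proposal A above Proposal C on 8.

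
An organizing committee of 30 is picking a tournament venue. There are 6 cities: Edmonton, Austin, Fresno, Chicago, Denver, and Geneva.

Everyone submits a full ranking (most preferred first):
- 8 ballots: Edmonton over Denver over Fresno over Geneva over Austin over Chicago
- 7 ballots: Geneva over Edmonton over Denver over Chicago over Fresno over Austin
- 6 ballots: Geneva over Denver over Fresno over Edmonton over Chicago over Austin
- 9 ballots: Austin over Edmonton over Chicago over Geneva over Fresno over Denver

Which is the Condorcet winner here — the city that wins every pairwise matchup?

Edmonton vs Austin: 21–9
Edmonton vs Fresno: 24–6
Edmonton vs Chicago: 30–0
Edmonton vs Denver: 24–6
Edmonton vs Geneva: 17–13
Edmonton beats every other city.

Edmonton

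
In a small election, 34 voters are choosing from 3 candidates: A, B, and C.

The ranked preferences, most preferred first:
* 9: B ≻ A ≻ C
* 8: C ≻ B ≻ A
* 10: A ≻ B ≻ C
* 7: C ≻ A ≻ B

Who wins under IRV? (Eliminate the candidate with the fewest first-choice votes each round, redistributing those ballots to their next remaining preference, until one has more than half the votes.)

A

Round 1: A 10, B 9, C 15. B eliminated.
Round 2: A 19, C 15. A has a majority (≥18).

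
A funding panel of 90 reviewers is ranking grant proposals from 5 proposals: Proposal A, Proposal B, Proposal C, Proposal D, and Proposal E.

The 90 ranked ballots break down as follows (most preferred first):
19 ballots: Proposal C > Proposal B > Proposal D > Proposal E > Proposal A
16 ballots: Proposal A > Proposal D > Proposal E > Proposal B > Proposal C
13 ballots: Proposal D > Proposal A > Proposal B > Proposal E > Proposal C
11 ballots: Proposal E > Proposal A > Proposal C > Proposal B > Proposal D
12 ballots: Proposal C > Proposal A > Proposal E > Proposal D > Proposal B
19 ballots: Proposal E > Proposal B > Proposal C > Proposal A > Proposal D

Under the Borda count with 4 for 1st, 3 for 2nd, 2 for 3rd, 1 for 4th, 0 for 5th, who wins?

Proposal A: 19×0 + 16×4 + 13×3 + 11×3 + 12×3 + 19×1 = 191
Proposal B: 19×3 + 16×1 + 13×2 + 11×1 + 12×0 + 19×3 = 167
Proposal C: 19×4 + 16×0 + 13×0 + 11×2 + 12×4 + 19×2 = 184
Proposal D: 19×2 + 16×3 + 13×4 + 11×0 + 12×1 + 19×0 = 150
Proposal E: 19×1 + 16×2 + 13×1 + 11×4 + 12×2 + 19×4 = 208

Proposal E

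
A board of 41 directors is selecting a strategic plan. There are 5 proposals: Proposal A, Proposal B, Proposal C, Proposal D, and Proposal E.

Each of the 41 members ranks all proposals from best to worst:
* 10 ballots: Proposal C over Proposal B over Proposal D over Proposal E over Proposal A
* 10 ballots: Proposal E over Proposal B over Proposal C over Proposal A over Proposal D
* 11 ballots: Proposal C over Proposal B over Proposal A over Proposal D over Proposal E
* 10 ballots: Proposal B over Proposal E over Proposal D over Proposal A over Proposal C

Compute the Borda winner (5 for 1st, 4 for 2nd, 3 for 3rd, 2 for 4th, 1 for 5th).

Proposal B

Proposal A: 10×1 + 10×2 + 11×3 + 10×2 = 83
Proposal B: 10×4 + 10×4 + 11×4 + 10×5 = 174
Proposal C: 10×5 + 10×3 + 11×5 + 10×1 = 145
Proposal D: 10×3 + 10×1 + 11×2 + 10×3 = 92
Proposal E: 10×2 + 10×5 + 11×1 + 10×4 = 121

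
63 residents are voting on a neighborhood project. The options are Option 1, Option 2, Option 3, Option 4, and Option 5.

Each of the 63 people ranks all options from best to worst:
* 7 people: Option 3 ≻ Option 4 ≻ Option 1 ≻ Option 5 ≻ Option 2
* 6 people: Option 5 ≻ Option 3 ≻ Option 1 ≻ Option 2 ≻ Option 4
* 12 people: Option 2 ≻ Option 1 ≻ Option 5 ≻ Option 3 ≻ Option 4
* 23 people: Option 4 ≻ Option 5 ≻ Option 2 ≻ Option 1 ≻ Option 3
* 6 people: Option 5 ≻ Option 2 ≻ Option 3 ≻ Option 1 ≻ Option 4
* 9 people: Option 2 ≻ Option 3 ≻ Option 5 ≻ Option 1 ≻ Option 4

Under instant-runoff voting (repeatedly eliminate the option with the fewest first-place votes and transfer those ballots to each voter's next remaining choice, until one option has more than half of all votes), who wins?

Round 1: Option 1 0, Option 2 21, Option 3 7, Option 4 23, Option 5 12. Option 1 eliminated.
Round 2: Option 2 21, Option 3 7, Option 4 23, Option 5 12. Option 3 eliminated.
Round 3: Option 2 21, Option 4 30, Option 5 12. Option 5 eliminated.
Round 4: Option 2 33, Option 4 30. Option 2 has a majority (≥32).

Option 2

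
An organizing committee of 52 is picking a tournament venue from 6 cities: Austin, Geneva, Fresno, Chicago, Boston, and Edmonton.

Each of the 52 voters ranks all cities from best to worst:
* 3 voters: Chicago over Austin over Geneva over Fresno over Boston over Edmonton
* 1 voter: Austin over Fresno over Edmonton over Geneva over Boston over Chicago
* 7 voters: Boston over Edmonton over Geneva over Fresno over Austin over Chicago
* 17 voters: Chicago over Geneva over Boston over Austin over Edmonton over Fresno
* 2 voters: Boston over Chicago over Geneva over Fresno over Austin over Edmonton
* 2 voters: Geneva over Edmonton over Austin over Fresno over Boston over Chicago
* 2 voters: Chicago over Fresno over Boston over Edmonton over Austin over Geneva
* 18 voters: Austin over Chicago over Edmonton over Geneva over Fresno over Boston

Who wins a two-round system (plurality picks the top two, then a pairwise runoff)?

Round 1 first-place votes: Austin 19, Geneva 2, Fresno 0, Chicago 22, Boston 9, Edmonton 0. Chicago and Austin advance.
Runoff: Chicago is ranked above Austin on 24 ballots, Austin above Chicago on 28.

Austin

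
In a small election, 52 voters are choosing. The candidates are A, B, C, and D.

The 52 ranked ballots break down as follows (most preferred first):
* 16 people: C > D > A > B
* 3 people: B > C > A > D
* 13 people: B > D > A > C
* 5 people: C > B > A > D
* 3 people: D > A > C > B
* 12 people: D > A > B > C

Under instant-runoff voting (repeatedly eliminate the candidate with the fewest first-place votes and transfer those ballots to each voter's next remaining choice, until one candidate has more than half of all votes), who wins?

Round 1: A 0, B 16, C 21, D 15. A eliminated.
Round 2: B 16, C 21, D 15. D eliminated.
Round 3: B 28, C 24. B has a majority (≥27).

B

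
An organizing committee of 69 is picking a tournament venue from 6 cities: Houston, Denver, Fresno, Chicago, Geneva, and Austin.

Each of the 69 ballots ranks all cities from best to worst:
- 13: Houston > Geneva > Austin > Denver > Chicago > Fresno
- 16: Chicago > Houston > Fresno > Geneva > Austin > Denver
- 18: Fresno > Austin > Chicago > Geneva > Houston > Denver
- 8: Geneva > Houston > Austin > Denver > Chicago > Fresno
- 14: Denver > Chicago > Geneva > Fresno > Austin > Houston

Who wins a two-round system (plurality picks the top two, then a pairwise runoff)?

Round 1 first-place votes: Houston 13, Denver 14, Fresno 18, Chicago 16, Geneva 8, Austin 0. Fresno and Chicago advance.
Runoff: Fresno is ranked above Chicago on 18 ballots, Chicago above Fresno on 51.

Chicago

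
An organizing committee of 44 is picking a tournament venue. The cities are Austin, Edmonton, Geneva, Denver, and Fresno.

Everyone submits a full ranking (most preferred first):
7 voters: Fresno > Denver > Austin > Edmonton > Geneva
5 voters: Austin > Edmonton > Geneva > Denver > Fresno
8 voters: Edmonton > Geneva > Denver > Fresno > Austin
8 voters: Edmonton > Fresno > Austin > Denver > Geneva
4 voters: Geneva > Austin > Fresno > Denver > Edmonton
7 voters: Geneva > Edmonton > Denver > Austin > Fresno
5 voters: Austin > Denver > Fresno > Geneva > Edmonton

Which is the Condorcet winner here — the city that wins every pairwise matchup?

Edmonton

Edmonton vs Austin: 23–21
Edmonton vs Geneva: 28–16
Edmonton vs Denver: 28–16
Edmonton vs Fresno: 28–16
Edmonton beats every other city.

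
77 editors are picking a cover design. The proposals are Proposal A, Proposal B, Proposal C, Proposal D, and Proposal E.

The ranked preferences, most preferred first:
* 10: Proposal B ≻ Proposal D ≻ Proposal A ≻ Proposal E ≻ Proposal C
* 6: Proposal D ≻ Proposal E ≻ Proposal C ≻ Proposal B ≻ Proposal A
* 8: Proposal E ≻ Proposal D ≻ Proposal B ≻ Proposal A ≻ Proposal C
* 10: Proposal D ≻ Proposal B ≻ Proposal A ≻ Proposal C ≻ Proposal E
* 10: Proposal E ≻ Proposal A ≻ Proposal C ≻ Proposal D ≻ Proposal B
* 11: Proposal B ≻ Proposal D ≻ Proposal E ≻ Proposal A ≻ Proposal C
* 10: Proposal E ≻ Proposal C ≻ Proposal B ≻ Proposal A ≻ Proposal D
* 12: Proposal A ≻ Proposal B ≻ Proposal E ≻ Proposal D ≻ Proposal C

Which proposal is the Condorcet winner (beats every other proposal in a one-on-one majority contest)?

Proposal B vs Proposal A: 55–22
Proposal B vs Proposal C: 51–26
Proposal B vs Proposal D: 43–34
Proposal B vs Proposal E: 43–34
Proposal B beats every other proposal.

Proposal B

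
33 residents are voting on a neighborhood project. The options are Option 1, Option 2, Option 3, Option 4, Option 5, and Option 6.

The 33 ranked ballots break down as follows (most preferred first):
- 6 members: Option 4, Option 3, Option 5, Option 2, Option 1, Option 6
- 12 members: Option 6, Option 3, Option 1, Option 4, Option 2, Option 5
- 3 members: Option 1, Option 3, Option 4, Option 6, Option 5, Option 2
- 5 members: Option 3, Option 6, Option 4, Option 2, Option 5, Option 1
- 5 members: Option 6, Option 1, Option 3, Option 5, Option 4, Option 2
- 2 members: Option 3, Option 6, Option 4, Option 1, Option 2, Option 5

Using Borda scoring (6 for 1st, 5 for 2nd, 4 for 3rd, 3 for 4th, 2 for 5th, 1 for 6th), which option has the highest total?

Option 1: 6×2 + 12×4 + 3×6 + 5×1 + 5×5 + 2×3 = 114
Option 2: 6×3 + 12×2 + 3×1 + 5×3 + 5×1 + 2×2 = 69
Option 3: 6×5 + 12×5 + 3×5 + 5×6 + 5×4 + 2×6 = 167
Option 4: 6×6 + 12×3 + 3×4 + 5×4 + 5×2 + 2×4 = 122
Option 5: 6×4 + 12×1 + 3×2 + 5×2 + 5×3 + 2×1 = 69
Option 6: 6×1 + 12×6 + 3×3 + 5×5 + 5×6 + 2×5 = 152

Option 3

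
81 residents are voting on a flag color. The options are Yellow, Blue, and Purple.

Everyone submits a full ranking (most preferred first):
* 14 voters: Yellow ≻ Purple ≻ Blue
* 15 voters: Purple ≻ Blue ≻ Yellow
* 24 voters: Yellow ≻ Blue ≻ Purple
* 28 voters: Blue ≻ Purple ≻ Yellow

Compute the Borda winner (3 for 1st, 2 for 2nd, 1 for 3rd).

Yellow: 14×3 + 15×1 + 24×3 + 28×1 = 157
Blue: 14×1 + 15×2 + 24×2 + 28×3 = 176
Purple: 14×2 + 15×3 + 24×1 + 28×2 = 153

Blue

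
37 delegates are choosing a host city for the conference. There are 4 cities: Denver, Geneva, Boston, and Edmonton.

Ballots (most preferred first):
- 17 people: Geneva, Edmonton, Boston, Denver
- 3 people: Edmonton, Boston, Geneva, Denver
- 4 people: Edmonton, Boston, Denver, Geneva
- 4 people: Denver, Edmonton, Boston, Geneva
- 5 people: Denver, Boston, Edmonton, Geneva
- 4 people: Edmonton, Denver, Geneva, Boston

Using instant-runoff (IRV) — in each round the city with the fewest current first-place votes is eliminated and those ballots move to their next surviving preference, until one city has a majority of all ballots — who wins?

Edmonton

Round 1: Denver 9, Geneva 17, Boston 0, Edmonton 11. Boston eliminated.
Round 2: Denver 9, Geneva 17, Edmonton 11. Denver eliminated.
Round 3: Geneva 17, Edmonton 20. Edmonton has a majority (≥19).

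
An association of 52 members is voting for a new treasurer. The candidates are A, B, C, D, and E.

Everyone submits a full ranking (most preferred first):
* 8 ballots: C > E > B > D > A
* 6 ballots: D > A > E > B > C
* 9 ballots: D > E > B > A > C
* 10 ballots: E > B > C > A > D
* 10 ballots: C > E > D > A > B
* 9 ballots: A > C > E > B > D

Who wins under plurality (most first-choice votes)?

First-place votes: A 9, B 0, C 18, D 15, E 10.

C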